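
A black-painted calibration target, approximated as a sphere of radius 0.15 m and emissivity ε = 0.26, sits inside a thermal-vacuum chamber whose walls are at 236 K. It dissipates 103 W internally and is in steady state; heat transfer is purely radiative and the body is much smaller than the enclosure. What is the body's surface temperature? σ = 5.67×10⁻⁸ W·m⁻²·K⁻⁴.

T ≈ 408 K

For a small grey body in a large enclosure, net radiated power = εσA(T⁴ − T_w⁴).
Steady state: P = εσA(T⁴ − T_w⁴) with A = 4πr² = 0.2827 m².
T⁴ = P/(εσA) + T_w⁴ = 103/(0.26·5.67×10⁻⁸·0.2827) + (236)⁴
    = 2.471×10¹⁰ + 3.102×10⁹ = 2.781×10¹⁰ K⁴.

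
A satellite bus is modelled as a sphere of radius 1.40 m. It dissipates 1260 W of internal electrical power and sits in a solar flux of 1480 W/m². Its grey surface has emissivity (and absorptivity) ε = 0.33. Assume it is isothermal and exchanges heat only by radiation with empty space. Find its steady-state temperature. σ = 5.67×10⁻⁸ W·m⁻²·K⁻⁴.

At steady state, absorbed solar power + internal power = radiated power.
Absorbed: α·S·A_cross = 0.33·1480·6.158 = 3007 W (cross-section πr²).
Total input = 3007 + 1260 = 4267 W.
Radiated: εσ·A_surf·T⁴ with A_surf = 4πr² = 24.63 m².
T⁴ = 4267/(0.33·5.67×10⁻⁸·24.63) = 9.260×10⁹ K⁴.

T ≈ 310 K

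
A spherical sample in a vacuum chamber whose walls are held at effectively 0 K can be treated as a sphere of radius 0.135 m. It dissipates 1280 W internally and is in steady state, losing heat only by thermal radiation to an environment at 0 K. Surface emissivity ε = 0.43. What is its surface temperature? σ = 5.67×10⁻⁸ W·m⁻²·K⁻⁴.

T ≈ 692 K

Steady state: internal power = radiated power, P = εσA T⁴.
Radiating area A = 4πr² = 0.2290 m².
T⁴ = P/(εσA) = 1280/(0.43·5.67×10⁻⁸·0.2290) = 2.292×10¹¹ K⁴.
T = (2.292×10¹¹)^(1/4).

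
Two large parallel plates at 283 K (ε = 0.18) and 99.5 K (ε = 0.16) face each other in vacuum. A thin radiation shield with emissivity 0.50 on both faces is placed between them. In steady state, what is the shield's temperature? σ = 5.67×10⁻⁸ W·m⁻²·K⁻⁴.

T_s ≈ 242 K

In steady state the net flux on the hot side equals that on the cold side.
σ(T₁⁴−T_s⁴)/D₁ = σ(T_s⁴−T₂⁴)/D₂, with D₁ = 1/ε₁+1/ε_s−1 = 6.556, D₂ = 1/ε_s+1/ε₂−1 = 7.250.
Solve for T_s⁴: T_s⁴ = (D₂·T₁⁴ + D₁·T₂⁴)/(D₁+D₂) = 3.415×10⁹ K⁴.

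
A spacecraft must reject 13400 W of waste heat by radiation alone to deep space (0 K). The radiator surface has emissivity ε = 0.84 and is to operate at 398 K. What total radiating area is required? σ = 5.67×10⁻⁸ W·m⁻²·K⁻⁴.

A ≈ 11.2 m²

P = εσA T⁴ ⇒ A = P/(εσT⁴).
T⁴ = 2.509×10¹⁰ K⁴.
A = 13400/(0.84 × 5.67×10⁻⁸ × 2.509×10¹⁰).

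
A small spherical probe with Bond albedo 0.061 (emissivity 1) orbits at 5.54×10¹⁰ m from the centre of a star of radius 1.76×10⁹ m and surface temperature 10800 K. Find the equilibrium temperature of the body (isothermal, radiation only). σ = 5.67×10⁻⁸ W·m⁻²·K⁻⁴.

The star's surface emits σT_*⁴; at distance d the flux is S = σT_*⁴(R_*/d)².
S = 5.67×10⁻⁸·(10800)⁴·(1.76×10⁹/5.54×10¹⁰)² = 7.785×10⁵ W/m².
For an isothermal sphere T⁴ = (1−a)S/(4σ) = 3.223×10¹² K⁴.

T ≈ 1340 K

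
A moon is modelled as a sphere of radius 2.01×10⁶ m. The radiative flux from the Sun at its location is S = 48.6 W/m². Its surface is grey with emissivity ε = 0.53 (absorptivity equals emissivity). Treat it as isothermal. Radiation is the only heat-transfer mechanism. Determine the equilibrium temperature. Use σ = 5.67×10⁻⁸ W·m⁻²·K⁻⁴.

At equilibrium, absorbed power = emitted power.
Absorbing cross-section = πr² = 1.269×10¹³ m²; emitting surface = 4πr² = 5.077×10¹³ m² (ratio 4).
εS·A_cross = εσ·A_surf·T⁴  ⇒  T⁴ = S/(4σ)   (ε cancels).
T⁴ = 48.6/(4·5.67×10⁻⁸) = 2.143×10⁸ K⁴.
T = (2.143×10⁸)^(1/4).

T ≈ 121 K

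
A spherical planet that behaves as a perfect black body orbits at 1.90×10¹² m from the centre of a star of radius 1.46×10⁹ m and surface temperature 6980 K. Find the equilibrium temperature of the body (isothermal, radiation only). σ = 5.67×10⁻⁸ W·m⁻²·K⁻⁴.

T ≈ 137 K

The star's surface emits σT_*⁴; at distance d the flux is S = σT_*⁴(R_*/d)².
S = 5.67×10⁻⁸·(6980)⁴·(1.46×10⁹/1.90×10¹²)² = 79.47 W/m².
For an isothermal sphere T⁴ = (1−a)S/(4σ) = 3.504×10⁸ K⁴.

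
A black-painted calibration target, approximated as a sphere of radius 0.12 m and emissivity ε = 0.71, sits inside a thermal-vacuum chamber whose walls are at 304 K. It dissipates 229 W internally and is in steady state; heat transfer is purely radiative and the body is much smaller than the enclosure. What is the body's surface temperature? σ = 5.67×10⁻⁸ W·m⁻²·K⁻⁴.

For a small grey body in a large enclosure, net radiated power = εσA(T⁴ − T_w⁴).
Steady state: P = εσA(T⁴ − T_w⁴) with A = 4πr² = 0.1810 m².
T⁴ = P/(εσA) + T_w⁴ = 229/(0.71·5.67×10⁻⁸·0.1810) + (304)⁴
    = 3.144×10¹⁰ + 8.541×10⁹ = 3.998×10¹⁰ K⁴.

T ≈ 447 K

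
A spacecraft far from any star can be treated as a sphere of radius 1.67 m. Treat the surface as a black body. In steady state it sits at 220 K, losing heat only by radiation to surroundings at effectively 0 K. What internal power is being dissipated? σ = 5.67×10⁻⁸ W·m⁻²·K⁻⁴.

Steady state: P = εσA T⁴.
A = 4πr² = 35.05 m²; T⁴ = (220)⁴ = 2.343×10⁹ K⁴.
P = 1.0 × 5.67×10⁻⁸ × 35.05 × 2.343×10⁹.

P ≈ 4650 W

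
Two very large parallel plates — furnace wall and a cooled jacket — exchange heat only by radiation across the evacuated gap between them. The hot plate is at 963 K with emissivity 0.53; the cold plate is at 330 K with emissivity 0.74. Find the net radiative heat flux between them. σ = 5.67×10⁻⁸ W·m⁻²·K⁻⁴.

q ≈ 21500 W/m²

For two infinite grey parallel plates, q = σ(T₁⁴ − T₂⁴)/(1/ε₁ + 1/ε₂ − 1).
T₁⁴ − T₂⁴ = 8.600×10¹¹ − 1.186×10¹⁰ = 8.482×10¹¹ K⁴.
1/ε₁ + 1/ε₂ − 1 = 1.887 + 1.351 − 1 = 2.238.
q = 5.67×10⁻⁸ × 8.482×10¹¹ / 2.238.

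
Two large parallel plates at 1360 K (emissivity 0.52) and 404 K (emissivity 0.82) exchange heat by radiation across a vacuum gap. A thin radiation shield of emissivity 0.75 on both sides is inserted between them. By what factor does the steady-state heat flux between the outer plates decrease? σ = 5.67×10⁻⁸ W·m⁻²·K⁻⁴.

factor ≈ 1.78

Without shield: q₀ = σΔ(T⁴)/(1/ε₁+1/ε₂−1) with denominator 2.143.
With shield the two gaps are in series; the resistances add: (1/ε₁+1/ε_s−1)+(1/ε_s+1/ε₂−1) = 2.256+1.553 = 3.809.
Heat-flux ratio q₀/q = 3.809/2.143.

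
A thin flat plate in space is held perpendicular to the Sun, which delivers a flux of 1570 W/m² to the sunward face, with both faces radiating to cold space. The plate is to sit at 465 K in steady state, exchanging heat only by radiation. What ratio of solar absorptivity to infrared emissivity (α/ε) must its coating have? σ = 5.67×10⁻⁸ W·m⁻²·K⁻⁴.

α/ε ≈ 3.38

Balance: αS·A = εσ·2A·T⁴ ⇒ α/ε = 2σT⁴/S.
α/ε = 2·5.67×10⁻⁸·(465)⁴/1570 = 2·5.67×10⁻⁸·4.675×10¹⁰/1570.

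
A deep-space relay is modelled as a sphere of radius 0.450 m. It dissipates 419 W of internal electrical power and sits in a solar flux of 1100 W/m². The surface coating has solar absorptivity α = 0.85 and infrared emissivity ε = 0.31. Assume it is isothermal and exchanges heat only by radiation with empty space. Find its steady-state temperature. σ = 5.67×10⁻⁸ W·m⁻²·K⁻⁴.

At steady state, absorbed solar power + internal power = radiated power.
Absorbed: α·S·A_cross = 0.85·1100·0.6362 = 594.8 W (cross-section πr²).
Total input = 594.8 + 419 = 1014 W.
Radiated: εσ·A_surf·T⁴ with A_surf = 4πr² = 2.545 m².
T⁴ = 1014/(0.31·5.67×10⁻⁸·2.545) = 2.267×10¹⁰ K⁴.

T ≈ 388 K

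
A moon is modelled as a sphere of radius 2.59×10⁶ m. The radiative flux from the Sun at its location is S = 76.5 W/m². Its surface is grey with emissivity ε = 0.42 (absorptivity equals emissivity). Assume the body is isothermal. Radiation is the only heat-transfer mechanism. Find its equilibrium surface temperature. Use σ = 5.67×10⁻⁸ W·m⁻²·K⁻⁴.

At equilibrium, absorbed power = emitted power.
Absorbing cross-section = πr² = 2.107×10¹³ m²; emitting surface = 4πr² = 8.430×10¹³ m² (ratio 4).
εS·A_cross = εσ·A_surf·T⁴  ⇒  T⁴ = S/(4σ)   (ε cancels).
T⁴ = 76.5/(4·5.67×10⁻⁸) = 3.373×10⁸ K⁴.
T = (3.373×10⁸)^(1/4).

T ≈ 136 K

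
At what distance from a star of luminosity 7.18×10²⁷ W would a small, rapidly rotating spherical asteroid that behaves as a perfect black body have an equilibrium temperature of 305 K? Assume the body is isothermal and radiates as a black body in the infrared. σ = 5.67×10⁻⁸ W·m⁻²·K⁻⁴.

For an isothermal black-emitting sphere, (1−a)S·πr² = σ·4πr²·T⁴ ⇒ S = 4σT⁴/(1−a).
S = 4·5.67×10⁻⁸·(305)⁴/1.00 = 1963 W/m².
Flux falls as S = L/(4πd²), so d = √(L/(4πS)) = √(7.18×10²⁷/(4π·1963)).

d ≈ 5.40×10¹¹ m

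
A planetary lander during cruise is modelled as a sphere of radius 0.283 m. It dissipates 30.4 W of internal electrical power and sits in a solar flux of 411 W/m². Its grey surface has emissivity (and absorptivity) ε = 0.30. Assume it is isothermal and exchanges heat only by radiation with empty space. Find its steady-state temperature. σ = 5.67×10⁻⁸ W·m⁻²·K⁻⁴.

T ≈ 245 K

At steady state, absorbed solar power + internal power = radiated power.
Absorbed: α·S·A_cross = 0.30·411·0.2516 = 31.02 W (cross-section πr²).
Total input = 31.02 + 30.4 = 61.42 W.
Radiated: εσ·A_surf·T⁴ with A_surf = 4πr² = 1.006 m².
T⁴ = 61.42/(0.30·5.67×10⁻⁸·1.006) = 3.588×10⁹ K⁴.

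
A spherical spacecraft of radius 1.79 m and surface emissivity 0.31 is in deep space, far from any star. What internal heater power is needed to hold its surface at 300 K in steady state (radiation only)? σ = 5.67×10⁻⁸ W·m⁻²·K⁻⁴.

P ≈ 5730 W

P = εσ·4πr²·T⁴.
4πr² = 40.26 m²; T⁴ = 8.100×10⁹ K⁴.
P = 0.31·5.67×10⁻⁸·40.26·8.100×10⁹.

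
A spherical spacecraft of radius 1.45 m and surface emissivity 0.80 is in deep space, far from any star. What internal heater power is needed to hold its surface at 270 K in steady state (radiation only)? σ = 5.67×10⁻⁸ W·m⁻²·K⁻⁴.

P = εσ·4πr²·T⁴.
4πr² = 26.42 m²; T⁴ = 5.314×10⁹ K⁴.
P = 0.80·5.67×10⁻⁸·26.42·5.314×10⁹.

P ≈ 6370 W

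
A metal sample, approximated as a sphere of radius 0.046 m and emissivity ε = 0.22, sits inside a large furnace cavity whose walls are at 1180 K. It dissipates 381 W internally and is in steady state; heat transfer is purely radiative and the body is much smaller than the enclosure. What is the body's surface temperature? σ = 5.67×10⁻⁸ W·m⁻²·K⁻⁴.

T ≈ 1330 K

For a small grey body in a large enclosure, net radiated power = εσA(T⁴ − T_w⁴).
Steady state: P = εσA(T⁴ − T_w⁴) with A = 4πr² = 0.02659 m².
T⁴ = P/(εσA) + T_w⁴ = 381/(0.22·5.67×10⁻⁸·0.02659) + (1180)⁴
    = 1.149×10¹² + 1.939×10¹² = 3.087×10¹² K⁴.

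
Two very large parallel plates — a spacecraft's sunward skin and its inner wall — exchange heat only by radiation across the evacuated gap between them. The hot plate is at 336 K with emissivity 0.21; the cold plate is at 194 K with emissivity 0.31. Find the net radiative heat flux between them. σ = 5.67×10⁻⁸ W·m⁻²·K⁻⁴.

For two infinite grey parallel plates, q = σ(T₁⁴ − T₂⁴)/(1/ε₁ + 1/ε₂ − 1).
T₁⁴ − T₂⁴ = 1.275×10¹⁰ − 1.416×10⁹ = 1.133×10¹⁰ K⁴.
1/ε₁ + 1/ε₂ − 1 = 4.762 + 3.226 − 1 = 6.988.
q = 5.67×10⁻⁸ × 1.133×10¹⁰ / 6.988.

q ≈ 91.9 W/m²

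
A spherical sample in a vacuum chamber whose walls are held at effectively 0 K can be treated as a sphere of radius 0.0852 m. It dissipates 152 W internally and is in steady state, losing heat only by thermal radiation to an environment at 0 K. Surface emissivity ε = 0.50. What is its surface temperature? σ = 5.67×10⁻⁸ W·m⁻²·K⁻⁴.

T ≈ 492 K

Steady state: internal power = radiated power, P = εσA T⁴.
Radiating area A = 4πr² = 0.09122 m².
T⁴ = P/(εσA) = 152/(0.50·5.67×10⁻⁸·0.09122) = 5.878×10¹⁰ K⁴.
T = (5.878×10¹⁰)^(1/4).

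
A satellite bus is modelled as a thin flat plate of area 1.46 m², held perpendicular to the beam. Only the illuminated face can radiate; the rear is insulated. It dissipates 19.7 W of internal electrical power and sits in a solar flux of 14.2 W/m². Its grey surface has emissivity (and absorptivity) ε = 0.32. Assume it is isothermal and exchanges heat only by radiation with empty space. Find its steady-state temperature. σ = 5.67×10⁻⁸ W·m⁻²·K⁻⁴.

At steady state, absorbed solar power + internal power = radiated power.
Absorbed: α·S·A_cross = 0.32·14.2·1.460 = 6.634 W (cross-section A).
Total input = 6.634 + 19.7 = 26.33 W.
Radiated: εσ·A_surf·T⁴ with A_surf = A = 1.460 m².
T⁴ = 26.33/(0.32·5.67×10⁻⁸·1.460) = 9.941×10⁸ K⁴.

T ≈ 178 K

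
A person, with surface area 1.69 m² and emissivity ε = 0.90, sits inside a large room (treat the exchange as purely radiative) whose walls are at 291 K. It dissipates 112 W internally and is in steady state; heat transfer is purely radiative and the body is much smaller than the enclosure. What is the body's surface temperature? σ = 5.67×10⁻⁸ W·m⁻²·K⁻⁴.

For a small grey body in a large enclosure, net radiated power = εσA(T⁴ − T_w⁴).
Steady state: P = εσA(T⁴ − T_w⁴) with A = 1.69 m².
T⁴ = P/(εσA) + T_w⁴ = 112/(0.90·5.67×10⁻⁸·1.690) + (291)⁴
    = 1.299×10⁹ + 7.171×10⁹ = 8.470×10⁹ K⁴.

T ≈ 303 K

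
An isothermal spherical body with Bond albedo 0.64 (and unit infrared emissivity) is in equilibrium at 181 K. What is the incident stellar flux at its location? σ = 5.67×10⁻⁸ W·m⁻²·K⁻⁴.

(1−a)S·πr² = σ·4πr²·T⁴ ⇒ S = 4σT⁴/(1−a).
S = 4·5.67×10⁻⁸·1.073×10⁹/0.360.

S ≈ 676 W/m²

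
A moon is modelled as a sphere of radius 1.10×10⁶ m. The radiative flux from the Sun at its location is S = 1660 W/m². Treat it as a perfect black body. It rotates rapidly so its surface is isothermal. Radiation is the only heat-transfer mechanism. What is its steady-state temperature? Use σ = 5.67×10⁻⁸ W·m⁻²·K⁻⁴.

At equilibrium, absorbed power = emitted power.
Absorbing cross-section = πr² = 3.801×10¹² m²; emitting surface = 4πr² = 1.521×10¹³ m² (ratio 4).
S·A_cross = εσ·A_surf·T⁴  ⇒  T⁴ = S/(4σ).
T⁴ = 1.00·1660/(4·5.67×10⁻⁸) = 7.319×10⁹ K⁴.
T = (7.319×10⁹)^(1/4).

T ≈ 292 K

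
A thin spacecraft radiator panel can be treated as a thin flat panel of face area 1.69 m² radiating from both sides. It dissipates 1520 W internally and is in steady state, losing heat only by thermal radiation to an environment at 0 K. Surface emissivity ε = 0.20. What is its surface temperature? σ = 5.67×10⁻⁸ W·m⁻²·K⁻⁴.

T ≈ 446 K

Steady state: internal power = radiated power, P = εσA T⁴.
Radiating area A = 2·1.69 = 3.380 m².
T⁴ = P/(εσA) = 1520/(0.20·5.67×10⁻⁸·3.380) = 3.966×10¹⁰ K⁴.
T = (3.966×10¹⁰)^(1/4).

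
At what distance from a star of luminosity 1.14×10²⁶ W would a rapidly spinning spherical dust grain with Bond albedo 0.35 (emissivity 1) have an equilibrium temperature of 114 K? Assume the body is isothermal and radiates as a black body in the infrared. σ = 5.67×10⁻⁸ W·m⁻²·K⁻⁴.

d ≈ 3.92×10¹¹ m

For an isothermal black-emitting sphere, (1−a)S·πr² = σ·4πr²·T⁴ ⇒ S = 4σT⁴/(1−a).
S = 4·5.67×10⁻⁸·(114)⁴/0.650 = 58.93 W/m².
Flux falls as S = L/(4πd²), so d = √(L/(4πS)) = √(1.14×10²⁶/(4π·58.93)).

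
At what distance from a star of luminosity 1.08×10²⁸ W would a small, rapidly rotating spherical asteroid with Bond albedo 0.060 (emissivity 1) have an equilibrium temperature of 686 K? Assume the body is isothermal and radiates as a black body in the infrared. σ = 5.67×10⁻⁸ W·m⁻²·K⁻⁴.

For an isothermal black-emitting sphere, (1−a)S·πr² = σ·4πr²·T⁴ ⇒ S = 4σT⁴/(1−a).
S = 4·5.67×10⁻⁸·(686)⁴/0.940 = 53430 W/m².
Flux falls as S = L/(4πd²), so d = √(L/(4πS)) = √(1.08×10²⁸/(4π·53430)).

d ≈ 1.27×10¹¹ m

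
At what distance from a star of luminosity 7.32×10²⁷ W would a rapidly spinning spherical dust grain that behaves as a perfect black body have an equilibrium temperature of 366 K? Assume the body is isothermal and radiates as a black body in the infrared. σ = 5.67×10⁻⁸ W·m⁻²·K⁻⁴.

For an isothermal black-emitting sphere, (1−a)S·πr² = σ·4πr²·T⁴ ⇒ S = 4σT⁴/(1−a).
S = 4·5.67×10⁻⁸·(366)⁴/1.00 = 4070 W/m².
Flux falls as S = L/(4πd²), so d = √(L/(4πS)) = √(7.32×10²⁷/(4π·4070)).

d ≈ 3.78×10¹¹ m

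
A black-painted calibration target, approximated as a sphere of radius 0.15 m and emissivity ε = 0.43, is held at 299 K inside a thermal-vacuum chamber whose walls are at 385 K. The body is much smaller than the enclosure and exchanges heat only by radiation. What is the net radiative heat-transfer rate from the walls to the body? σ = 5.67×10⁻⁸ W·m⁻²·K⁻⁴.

P_net ≈ 96.4 W

For a small grey body in a large enclosure: P_net = εσA(T_body⁴ − T_wall⁴).
A = 4πr² = 0.2827 m²; T_body⁴ − T_wall⁴ = 7.993×10⁹ − 2.197×10¹⁰ = -1.398×10¹⁰ K⁴.
|P_net| = 0.43·5.67×10⁻⁸·0.2827·1.398×10¹⁰.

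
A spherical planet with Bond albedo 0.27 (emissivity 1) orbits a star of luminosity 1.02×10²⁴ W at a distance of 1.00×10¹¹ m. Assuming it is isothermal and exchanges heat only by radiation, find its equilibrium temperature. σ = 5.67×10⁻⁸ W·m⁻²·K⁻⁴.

First find the stellar flux at distance d: S = L/(4πd²) = 1.02×10²⁴/(4π·(1.00×10¹¹)²) = 8.117 W/m².
For an isothermal sphere, absorbed (1−a)S·πr² = emitted σ·4πr²·T⁴, so T⁴ = (1−a)S/(4σ).
T⁴ = 0.730·8.117/(4·5.67×10⁻⁸) = 2.613×10⁷ K⁴.

T ≈ 71.5 K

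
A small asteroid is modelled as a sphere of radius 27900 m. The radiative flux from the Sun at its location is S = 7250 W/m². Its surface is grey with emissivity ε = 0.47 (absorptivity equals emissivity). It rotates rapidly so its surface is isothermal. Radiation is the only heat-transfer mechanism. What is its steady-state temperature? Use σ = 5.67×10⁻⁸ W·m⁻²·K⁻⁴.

T ≈ 423 K

At equilibrium, absorbed power = emitted power.
Absorbing cross-section = πr² = 2.445×10⁹ m²; emitting surface = 4πr² = 9.782×10⁹ m² (ratio 4).
εS·A_cross = εσ·A_surf·T⁴  ⇒  T⁴ = S/(4σ)   (ε cancels).
T⁴ = 7250/(4·5.67×10⁻⁸) = 3.197×10¹⁰ K⁴.
T = (3.197×10¹⁰)^(1/4).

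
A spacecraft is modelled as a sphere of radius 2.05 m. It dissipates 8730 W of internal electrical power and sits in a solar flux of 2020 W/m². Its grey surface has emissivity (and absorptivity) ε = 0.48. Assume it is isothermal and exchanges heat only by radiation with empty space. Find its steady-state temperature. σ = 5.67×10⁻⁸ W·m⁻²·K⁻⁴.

At steady state, absorbed solar power + internal power = radiated power.
Absorbed: α·S·A_cross = 0.48·2020·13.20 = 12800 W (cross-section πr²).
Total input = 12800 + 8730 = 21530 W.
Radiated: εσ·A_surf·T⁴ with A_surf = 4πr² = 52.81 m².
T⁴ = 21530/(0.48·5.67×10⁻⁸·52.81) = 1.498×10¹⁰ K⁴.

T ≈ 350 K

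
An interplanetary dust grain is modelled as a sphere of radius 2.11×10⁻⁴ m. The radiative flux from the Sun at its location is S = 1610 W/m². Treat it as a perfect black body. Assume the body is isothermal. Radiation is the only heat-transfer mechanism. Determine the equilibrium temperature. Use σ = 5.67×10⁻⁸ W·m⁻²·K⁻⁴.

At equilibrium, absorbed power = emitted power.
Absorbing cross-section = πr² = 1.399×10⁻⁷ m²; emitting surface = 4πr² = 5.595×10⁻⁷ m² (ratio 4).
S·A_cross = εσ·A_surf·T⁴  ⇒  T⁴ = S/(4σ).
T⁴ = 1.00·1610/(4·5.67×10⁻⁸) = 7.099×10⁹ K⁴.
T = (7.099×10⁹)^(1/4).

T ≈ 290 K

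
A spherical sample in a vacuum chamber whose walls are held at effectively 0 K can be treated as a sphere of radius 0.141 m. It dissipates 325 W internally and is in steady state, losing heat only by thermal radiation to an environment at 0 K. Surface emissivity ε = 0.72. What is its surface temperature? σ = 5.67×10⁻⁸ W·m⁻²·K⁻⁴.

Steady state: internal power = radiated power, P = εσA T⁴.
Radiating area A = 4πr² = 0.2498 m².
T⁴ = P/(εσA) = 325/(0.72·5.67×10⁻⁸·0.2498) = 3.187×10¹⁰ K⁴.
T = (3.187×10¹⁰)^(1/4).

T ≈ 423 K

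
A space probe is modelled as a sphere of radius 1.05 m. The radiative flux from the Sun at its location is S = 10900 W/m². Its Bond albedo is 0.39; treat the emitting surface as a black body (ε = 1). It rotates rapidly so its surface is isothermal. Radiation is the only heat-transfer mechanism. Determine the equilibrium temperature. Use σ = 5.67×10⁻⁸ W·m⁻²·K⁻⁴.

T ≈ 414 K

At equilibrium, absorbed power = emitted power.
Absorbing cross-section = πr² = 3.464 m²; emitting surface = 4πr² = 13.85 m² (ratio 4).
(1−a)S·A_cross = εσ·A_surf·T⁴  ⇒  T⁴ = (1−a)S/(4σ).
T⁴ = 0.610·10900/(4·5.67×10⁻⁸) = 2.932×10¹⁰ K⁴.
T = (2.932×10¹⁰)^(1/4).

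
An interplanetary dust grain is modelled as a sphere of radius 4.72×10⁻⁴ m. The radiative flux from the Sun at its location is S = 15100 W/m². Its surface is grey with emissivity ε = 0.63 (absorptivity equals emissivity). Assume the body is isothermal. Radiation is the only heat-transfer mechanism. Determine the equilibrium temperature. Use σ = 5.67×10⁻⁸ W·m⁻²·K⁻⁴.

T ≈ 508 K

At equilibrium, absorbed power = emitted power.
Absorbing cross-section = πr² = 6.999×10⁻⁷ m²; emitting surface = 4πr² = 2.800×10⁻⁶ m² (ratio 4).
εS·A_cross = εσ·A_surf·T⁴  ⇒  T⁴ = S/(4σ)   (ε cancels).
T⁴ = 15100/(4·5.67×10⁻⁸) = 6.658×10¹⁰ K⁴.
T = (6.658×10¹⁰)^(1/4).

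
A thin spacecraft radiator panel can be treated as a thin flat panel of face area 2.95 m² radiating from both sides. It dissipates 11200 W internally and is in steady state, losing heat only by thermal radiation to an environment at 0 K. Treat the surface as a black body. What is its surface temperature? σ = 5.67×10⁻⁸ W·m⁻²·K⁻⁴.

T ≈ 428 K

Steady state: internal power = radiated power, P = εσA T⁴.
Radiating area A = 2·2.95 = 5.900 m².
T⁴ = P/(εσA) = 11200/(1.0·5.67×10⁻⁸·5.900) = 3.348×10¹⁰ K⁴.
T = (3.348×10¹⁰)^(1/4).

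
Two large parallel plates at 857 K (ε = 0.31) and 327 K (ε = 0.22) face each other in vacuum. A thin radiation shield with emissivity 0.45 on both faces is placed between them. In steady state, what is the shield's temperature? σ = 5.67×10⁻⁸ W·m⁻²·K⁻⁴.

T_s ≈ 746 K

In steady state the net flux on the hot side equals that on the cold side.
σ(T₁⁴−T_s⁴)/D₁ = σ(T_s⁴−T₂⁴)/D₂, with D₁ = 1/ε₁+1/ε_s−1 = 4.448, D₂ = 1/ε_s+1/ε₂−1 = 5.768.
Solve for T_s⁴: T_s⁴ = (D₂·T₁⁴ + D₁·T₂⁴)/(D₁+D₂) = 3.095×10¹¹ K⁴.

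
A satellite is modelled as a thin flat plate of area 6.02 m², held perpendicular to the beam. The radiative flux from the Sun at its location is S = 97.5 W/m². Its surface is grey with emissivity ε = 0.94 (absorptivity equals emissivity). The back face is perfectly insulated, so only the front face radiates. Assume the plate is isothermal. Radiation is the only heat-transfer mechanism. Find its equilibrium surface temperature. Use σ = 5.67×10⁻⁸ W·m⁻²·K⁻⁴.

T ≈ 204 K

At equilibrium, absorbed power = emitted power.
Absorbing cross-section = A = 6.020 m²; emitting surface = A = 6.020 m² (ratio 1).
εS·A_cross = εσ·A_surf·T⁴  ⇒  T⁴ = S/(1σ)   (ε cancels).
T⁴ = 97.5/(1·5.67×10⁻⁸) = 1.720×10⁹ K⁴.
T = (1.720×10⁹)^(1/4).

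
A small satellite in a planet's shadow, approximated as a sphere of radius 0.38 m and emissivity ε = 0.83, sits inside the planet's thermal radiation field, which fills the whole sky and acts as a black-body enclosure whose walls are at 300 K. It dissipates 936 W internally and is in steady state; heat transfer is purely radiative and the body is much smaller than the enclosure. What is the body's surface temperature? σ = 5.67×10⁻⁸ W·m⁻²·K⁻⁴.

T ≈ 372 K

For a small grey body in a large enclosure, net radiated power = εσA(T⁴ − T_w⁴).
Steady state: P = εσA(T⁴ − T_w⁴) with A = 4πr² = 1.815 m².
T⁴ = P/(εσA) + T_w⁴ = 936/(0.83·5.67×10⁻⁸·1.815) + (300)⁴
    = 1.096×10¹⁰ + 8.100×10⁹ = 1.906×10¹⁰ K⁴.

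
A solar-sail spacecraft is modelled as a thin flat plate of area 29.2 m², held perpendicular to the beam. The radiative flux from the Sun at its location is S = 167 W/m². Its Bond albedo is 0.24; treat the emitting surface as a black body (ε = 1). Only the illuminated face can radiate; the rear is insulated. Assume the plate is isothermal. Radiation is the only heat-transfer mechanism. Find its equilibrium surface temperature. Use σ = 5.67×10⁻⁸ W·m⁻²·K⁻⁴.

T ≈ 218 K

At equilibrium, absorbed power = emitted power.
Absorbing cross-section = A = 29.20 m²; emitting surface = A = 29.20 m² (ratio 1).
(1−a)S·A_cross = εσ·A_surf·T⁴  ⇒  T⁴ = (1−a)S/(1σ).
T⁴ = 0.760·167/(1·5.67×10⁻⁸) = 2.238×10⁹ K⁴.
T = (2.238×10⁹)^(1/4).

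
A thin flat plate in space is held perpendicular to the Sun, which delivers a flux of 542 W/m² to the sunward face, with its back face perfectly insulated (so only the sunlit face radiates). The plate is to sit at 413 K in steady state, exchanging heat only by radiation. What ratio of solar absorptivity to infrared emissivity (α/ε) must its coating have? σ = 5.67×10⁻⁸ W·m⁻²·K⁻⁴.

Balance: αS·A = εσ·1A·T⁴ ⇒ α/ε = σT⁴/S.
α/ε = 5.67×10⁻⁸·(413)⁴/542 = 5.67×10⁻⁸·2.909×10¹⁰/542.

α/ε ≈ 3.04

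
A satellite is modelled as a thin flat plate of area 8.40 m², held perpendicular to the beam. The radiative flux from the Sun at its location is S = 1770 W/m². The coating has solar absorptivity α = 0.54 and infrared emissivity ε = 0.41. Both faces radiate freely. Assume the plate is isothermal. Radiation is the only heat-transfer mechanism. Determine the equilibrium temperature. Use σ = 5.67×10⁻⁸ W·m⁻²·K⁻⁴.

At equilibrium, absorbed power = emitted power.
Absorbing cross-section = A = 8.400 m²; emitting surface = 2A = 16.80 m² (ratio 2).
αS·A_cross = εσ·A_surf·T⁴  ⇒  T⁴ = αS/(ε·2σ).
T⁴ = 0.540·1770/(0.41·2·5.67×10⁻⁸) = 2.056×10¹⁰ K⁴.
T = (2.056×10¹⁰)^(1/4).

T ≈ 379 K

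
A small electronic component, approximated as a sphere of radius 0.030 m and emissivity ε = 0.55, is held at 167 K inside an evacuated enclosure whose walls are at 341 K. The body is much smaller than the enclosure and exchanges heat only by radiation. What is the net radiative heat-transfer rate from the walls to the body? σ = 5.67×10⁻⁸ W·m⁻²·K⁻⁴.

P_net ≈ 4.49 W

For a small grey body in a large enclosure: P_net = εσA(T_body⁴ − T_wall⁴).
A = 4πr² = 0.01131 m²; T_body⁴ − T_wall⁴ = 7.778×10⁸ − 1.352×10¹⁰ = -1.274×10¹⁰ K⁴.
|P_net| = 0.55·5.67×10⁻⁸·0.01131·1.274×10¹⁰.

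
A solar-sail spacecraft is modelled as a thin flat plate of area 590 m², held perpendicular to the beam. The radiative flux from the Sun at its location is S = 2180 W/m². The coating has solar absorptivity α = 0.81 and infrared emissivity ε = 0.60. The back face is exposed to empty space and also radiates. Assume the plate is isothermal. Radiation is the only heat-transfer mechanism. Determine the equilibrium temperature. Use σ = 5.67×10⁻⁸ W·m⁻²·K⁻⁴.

At equilibrium, absorbed power = emitted power.
Absorbing cross-section = A = 590.0 m²; emitting surface = 2A = 1180 m² (ratio 2).
αS·A_cross = εσ·A_surf·T⁴  ⇒  T⁴ = αS/(ε·2σ).
T⁴ = 0.810·2180/(0.60·2·5.67×10⁻⁸) = 2.595×10¹⁰ K⁴.
T = (2.595×10¹⁰)^(1/4).

T ≈ 401 K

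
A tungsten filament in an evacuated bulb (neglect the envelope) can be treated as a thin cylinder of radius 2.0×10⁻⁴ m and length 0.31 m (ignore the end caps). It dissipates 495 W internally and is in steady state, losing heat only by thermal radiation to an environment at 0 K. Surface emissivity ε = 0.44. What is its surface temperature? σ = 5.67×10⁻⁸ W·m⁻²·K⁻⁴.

Steady state: internal power = radiated power, P = εσA T⁴.
Radiating area A = 2πrL = 3.896×10⁻⁴ m².
T⁴ = P/(εσA) = 495/(0.44·5.67×10⁻⁸·3.896×10⁻⁴) = 5.093×10¹³ K⁴.
T = (5.093×10¹³)^(1/4).

T ≈ 2670 K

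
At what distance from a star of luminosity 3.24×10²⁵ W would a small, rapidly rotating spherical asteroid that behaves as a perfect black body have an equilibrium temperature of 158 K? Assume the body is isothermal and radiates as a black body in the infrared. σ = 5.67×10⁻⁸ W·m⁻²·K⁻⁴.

For an isothermal black-emitting sphere, (1−a)S·πr² = σ·4πr²·T⁴ ⇒ S = 4σT⁴/(1−a).
S = 4·5.67×10⁻⁸·(158)⁴/1.00 = 141.3 W/m².
Flux falls as S = L/(4πd²), so d = √(L/(4πS)) = √(3.24×10²⁵/(4π·141.3)).

d ≈ 1.35×10¹¹ m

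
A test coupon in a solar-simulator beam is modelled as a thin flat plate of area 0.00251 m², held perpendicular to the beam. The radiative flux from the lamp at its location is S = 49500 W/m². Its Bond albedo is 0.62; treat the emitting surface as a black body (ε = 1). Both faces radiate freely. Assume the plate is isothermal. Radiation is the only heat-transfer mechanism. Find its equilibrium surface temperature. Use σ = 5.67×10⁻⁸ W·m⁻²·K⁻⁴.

At equilibrium, absorbed power = emitted power.
Absorbing cross-section = A = 0.002510 m²; emitting surface = 2A = 0.005020 m² (ratio 2).
(1−a)S·A_cross = εσ·A_surf·T⁴  ⇒  T⁴ = (1−a)S/(2σ).
T⁴ = 0.380·49500/(2·5.67×10⁻⁸) = 1.659×10¹¹ K⁴.
T = (1.659×10¹¹)^(1/4).

T ≈ 638 K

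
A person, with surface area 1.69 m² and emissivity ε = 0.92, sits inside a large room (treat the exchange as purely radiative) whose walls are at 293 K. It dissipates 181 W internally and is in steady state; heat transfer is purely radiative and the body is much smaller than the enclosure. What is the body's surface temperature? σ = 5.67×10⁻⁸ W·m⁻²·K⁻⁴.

For a small grey body in a large enclosure, net radiated power = εσA(T⁴ − T_w⁴).
Steady state: P = εσA(T⁴ − T_w⁴) with A = 1.69 m².
T⁴ = P/(εσA) + T_w⁴ = 181/(0.92·5.67×10⁻⁸·1.690) + (293)⁴
    = 2.053×10⁹ + 7.370×10⁹ = 9.423×10⁹ K⁴.

T ≈ 312 K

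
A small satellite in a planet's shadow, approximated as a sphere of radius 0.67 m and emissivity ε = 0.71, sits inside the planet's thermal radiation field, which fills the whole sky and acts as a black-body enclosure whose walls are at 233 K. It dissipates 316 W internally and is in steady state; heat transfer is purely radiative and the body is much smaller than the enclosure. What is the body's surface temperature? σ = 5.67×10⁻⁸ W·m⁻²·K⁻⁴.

For a small grey body in a large enclosure, net radiated power = εσA(T⁴ − T_w⁴).
Steady state: P = εσA(T⁴ − T_w⁴) with A = 4πr² = 5.641 m².
T⁴ = P/(εσA) + T_w⁴ = 316/(0.71·5.67×10⁻⁸·5.641) + (233)⁴
    = 1.392×10⁹ + 2.947×10⁹ = 4.339×10⁹ K⁴.

T ≈ 257 K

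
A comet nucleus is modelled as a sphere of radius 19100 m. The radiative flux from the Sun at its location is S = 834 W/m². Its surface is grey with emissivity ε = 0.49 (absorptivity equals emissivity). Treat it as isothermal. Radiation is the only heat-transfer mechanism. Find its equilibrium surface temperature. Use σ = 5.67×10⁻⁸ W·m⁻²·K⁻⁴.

T ≈ 246 K

At equilibrium, absorbed power = emitted power.
Absorbing cross-section = πr² = 1.146×10⁹ m²; emitting surface = 4πr² = 4.584×10⁹ m² (ratio 4).
εS·A_cross = εσ·A_surf·T⁴  ⇒  T⁴ = S/(4σ)   (ε cancels).
T⁴ = 834/(4·5.67×10⁻⁸) = 3.677×10⁹ K⁴.
T = (3.677×10⁹)^(1/4).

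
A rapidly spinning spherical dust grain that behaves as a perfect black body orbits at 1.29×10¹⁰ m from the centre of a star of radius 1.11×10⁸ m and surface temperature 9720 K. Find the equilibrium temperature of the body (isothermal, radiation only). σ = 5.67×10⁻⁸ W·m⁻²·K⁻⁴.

T ≈ 638 K

The star's surface emits σT_*⁴; at distance d the flux is S = σT_*⁴(R_*/d)².
S = 5.67×10⁻⁸·(9720)⁴·(1.11×10⁸/1.29×10¹⁰)² = 37470 W/m².
For an isothermal sphere T⁴ = (1−a)S/(4σ) = 1.652×10¹¹ K⁴.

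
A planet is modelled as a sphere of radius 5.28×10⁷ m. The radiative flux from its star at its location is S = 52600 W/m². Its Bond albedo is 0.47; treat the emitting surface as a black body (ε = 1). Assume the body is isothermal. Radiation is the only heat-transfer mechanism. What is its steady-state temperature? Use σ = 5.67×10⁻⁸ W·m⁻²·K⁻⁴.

At equilibrium, absorbed power = emitted power.
Absorbing cross-section = πr² = 8.758×10¹⁵ m²; emitting surface = 4πr² = 3.503×10¹⁶ m² (ratio 4).
(1−a)S·A_cross = εσ·A_surf·T⁴  ⇒  T⁴ = (1−a)S/(4σ).
T⁴ = 0.530·52600/(4·5.67×10⁻⁸) = 1.229×10¹¹ K⁴.
T = (1.229×10¹¹)^(1/4).

T ≈ 592 K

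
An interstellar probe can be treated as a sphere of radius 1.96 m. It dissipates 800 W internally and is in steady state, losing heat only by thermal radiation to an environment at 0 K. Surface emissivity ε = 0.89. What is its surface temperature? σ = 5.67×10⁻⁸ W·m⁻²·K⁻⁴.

T ≈ 135 K

Steady state: internal power = radiated power, P = εσA T⁴.
Radiating area A = 4πr² = 48.27 m².
T⁴ = P/(εσA) = 800/(0.89·5.67×10⁻⁸·48.27) = 3.284×10⁸ K⁴.
T = (3.284×10⁸)^(1/4).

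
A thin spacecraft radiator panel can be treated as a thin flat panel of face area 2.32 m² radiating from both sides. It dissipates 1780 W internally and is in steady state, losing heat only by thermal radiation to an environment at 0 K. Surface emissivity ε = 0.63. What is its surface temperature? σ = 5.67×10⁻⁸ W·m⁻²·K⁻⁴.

Steady state: internal power = radiated power, P = εσA T⁴.
Radiating area A = 2·2.32 = 4.640 m².
T⁴ = P/(εσA) = 1780/(0.63·5.67×10⁻⁸·4.640) = 1.074×10¹⁰ K⁴.
T = (1.074×10¹⁰)^(1/4).

T ≈ 322 K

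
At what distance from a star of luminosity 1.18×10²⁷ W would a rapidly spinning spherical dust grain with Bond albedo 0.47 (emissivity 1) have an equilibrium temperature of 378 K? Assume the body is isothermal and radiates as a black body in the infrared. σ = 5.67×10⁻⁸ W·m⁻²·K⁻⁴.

d ≈ 1.04×10¹¹ m

For an isothermal black-emitting sphere, (1−a)S·πr² = σ·4πr²·T⁴ ⇒ S = 4σT⁴/(1−a).
S = 4·5.67×10⁻⁸·(378)⁴/0.530 = 8736 W/m².
Flux falls as S = L/(4πd²), so d = √(L/(4πS)) = √(1.18×10²⁷/(4π·8736)).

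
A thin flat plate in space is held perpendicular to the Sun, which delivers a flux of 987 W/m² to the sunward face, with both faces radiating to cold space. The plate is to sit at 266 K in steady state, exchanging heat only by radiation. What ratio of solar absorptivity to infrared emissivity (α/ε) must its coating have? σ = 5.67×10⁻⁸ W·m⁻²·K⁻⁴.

Balance: αS·A = εσ·2A·T⁴ ⇒ α/ε = 2σT⁴/S.
α/ε = 2·5.67×10⁻⁸·(266)⁴/987 = 2·5.67×10⁻⁸·5.006×10⁹/987.

α/ε ≈ 0.575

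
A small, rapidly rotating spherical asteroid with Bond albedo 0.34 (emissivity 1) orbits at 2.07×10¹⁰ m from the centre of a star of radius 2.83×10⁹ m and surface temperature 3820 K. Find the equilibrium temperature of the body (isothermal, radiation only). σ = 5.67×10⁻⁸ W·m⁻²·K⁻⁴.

The star's surface emits σT_*⁴; at distance d the flux is S = σT_*⁴(R_*/d)².
S = 5.67×10⁻⁸·(3820)⁴·(2.83×10⁹/2.07×10¹⁰)² = 2.257×10⁵ W/m².
For an isothermal sphere T⁴ = (1−a)S/(4σ) = 6.567×10¹¹ K⁴.

T ≈ 900 K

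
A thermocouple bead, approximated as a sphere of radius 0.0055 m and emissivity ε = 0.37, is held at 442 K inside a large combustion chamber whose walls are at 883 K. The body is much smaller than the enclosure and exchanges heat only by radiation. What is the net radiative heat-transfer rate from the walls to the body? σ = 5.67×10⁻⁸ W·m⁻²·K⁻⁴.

P_net ≈ 4.54 W

For a small grey body in a large enclosure: P_net = εσA(T_body⁴ − T_wall⁴).
A = 4πr² = 3.801×10⁻⁴ m²; T_body⁴ − T_wall⁴ = 3.817×10¹⁰ − 6.079×10¹¹ = -5.697×10¹¹ K⁴.
|P_net| = 0.37·5.67×10⁻⁸·3.801×10⁻⁴·5.697×10¹¹.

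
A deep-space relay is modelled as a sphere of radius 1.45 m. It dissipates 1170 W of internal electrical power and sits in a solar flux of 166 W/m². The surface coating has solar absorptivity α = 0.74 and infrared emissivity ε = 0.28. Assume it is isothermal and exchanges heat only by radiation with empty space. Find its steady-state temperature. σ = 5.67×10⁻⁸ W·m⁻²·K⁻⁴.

T ≈ 262 K

At steady state, absorbed solar power + internal power = radiated power.
Absorbed: α·S·A_cross = 0.74·166·6.605 = 811.4 W (cross-section πr²).
Total input = 811.4 + 1170 = 1981 W.
Radiated: εσ·A_surf·T⁴ with A_surf = 4πr² = 26.42 m².
T⁴ = 1981/(0.28·5.67×10⁻⁸·26.42) = 4.724×10⁹ K⁴.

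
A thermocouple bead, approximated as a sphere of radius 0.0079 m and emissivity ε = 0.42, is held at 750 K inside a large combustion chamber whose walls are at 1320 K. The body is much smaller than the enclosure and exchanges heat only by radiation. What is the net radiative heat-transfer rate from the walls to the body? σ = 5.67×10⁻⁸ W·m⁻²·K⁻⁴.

P_net ≈ 50.8 W

For a small grey body in a large enclosure: P_net = εσA(T_body⁴ − T_wall⁴).
A = 4πr² = 7.843×10⁻⁴ m²; T_body⁴ − T_wall⁴ = 3.164×10¹¹ − 3.036×10¹² = -2.720×10¹² K⁴.
|P_net| = 0.42·5.67×10⁻⁸·7.843×10⁻⁴·2.720×10¹².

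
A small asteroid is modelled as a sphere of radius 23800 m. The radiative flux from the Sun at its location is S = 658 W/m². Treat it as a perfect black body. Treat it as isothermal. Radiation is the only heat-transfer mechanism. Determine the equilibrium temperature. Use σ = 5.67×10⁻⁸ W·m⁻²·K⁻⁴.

At equilibrium, absorbed power = emitted power.
Absorbing cross-section = πr² = 1.780×10⁹ m²; emitting surface = 4πr² = 7.118×10⁹ m² (ratio 4).
S·A_cross = εσ·A_surf·T⁴  ⇒  T⁴ = S/(4σ).
T⁴ = 1.00·658/(4·5.67×10⁻⁸) = 2.901×10⁹ K⁴.
T = (2.901×10⁹)^(1/4).

T ≈ 232 K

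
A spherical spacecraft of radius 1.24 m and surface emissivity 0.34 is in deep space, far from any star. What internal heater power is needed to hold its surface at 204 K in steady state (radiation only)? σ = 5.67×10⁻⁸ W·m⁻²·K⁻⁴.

P = εσ·4πr²·T⁴.
4πr² = 19.32 m²; T⁴ = 1.732×10⁹ K⁴.
P = 0.34·5.67×10⁻⁸·19.32·1.732×10⁹.

P ≈ 645 W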